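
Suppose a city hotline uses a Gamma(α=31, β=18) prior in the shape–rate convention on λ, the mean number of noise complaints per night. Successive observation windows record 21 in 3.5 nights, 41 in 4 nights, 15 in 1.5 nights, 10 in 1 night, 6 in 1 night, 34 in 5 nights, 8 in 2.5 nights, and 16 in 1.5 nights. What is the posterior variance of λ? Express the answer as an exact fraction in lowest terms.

91/722

Total count: 21 + 41 + 15 + 10 + 6 + 34 + 8 + 16 = 151.
Total exposure: 3.5 + 4 + 1.5 + 1 + 1 + 5 + 2.5 + 1.5 = 20 nights.
The Gamma prior is conjugate for the Poisson rate, so λ | data ~ Gamma(31+151, 18+20) = Gamma(182, 38).
Posterior variance = α'/β'² = 182/1444 = 91/722.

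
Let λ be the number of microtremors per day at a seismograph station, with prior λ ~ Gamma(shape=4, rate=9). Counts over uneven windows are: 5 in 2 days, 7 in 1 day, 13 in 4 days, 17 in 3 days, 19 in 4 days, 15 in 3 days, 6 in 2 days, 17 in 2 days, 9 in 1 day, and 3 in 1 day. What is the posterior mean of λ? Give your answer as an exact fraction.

115/32

Total count: 5 + 7 + 13 + 17 + 19 + 15 + 6 + 17 + 9 + 3 = 111.
Total exposure: 2 + 1 + 4 + 3 + 4 + 3 + 2 + 2 + 1 + 1 = 23 days.
Conjugate update: add total count to the shape and total exposure to the rate, giving Gamma(115, 32).
Posterior mean = α'/β' = 115/32.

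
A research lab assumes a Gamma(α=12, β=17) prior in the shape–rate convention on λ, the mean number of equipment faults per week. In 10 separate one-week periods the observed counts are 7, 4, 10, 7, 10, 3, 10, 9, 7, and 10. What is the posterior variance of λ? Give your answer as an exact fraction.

Total count: 7 + 4 + 10 + 7 + 10 + 3 + 10 + 9 + 7 + 10 = 77.
Total exposure: 10 weeks.
By Gamma–Poisson conjugacy, the posterior is Gamma(α + Σx, β + Σt) = Gamma(12 + 77, 17 + 10) = Gamma(89, 27).
Posterior variance = α'/β'² = 89/729.

89/729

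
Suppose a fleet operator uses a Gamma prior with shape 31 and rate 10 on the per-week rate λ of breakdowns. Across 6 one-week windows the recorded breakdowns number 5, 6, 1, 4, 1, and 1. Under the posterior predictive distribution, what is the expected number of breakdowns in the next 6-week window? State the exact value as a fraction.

Total count: 5 + 6 + 1 + 4 + 1 + 1 = 18.
Total exposure: 6 weeks.
Posterior: α' = 31 + 18 = 49, β' = 10 + 6 = 16.
Predictive mean over a 6-week window = T·E[λ|data] = 6·49/16 = 147/8.

147/8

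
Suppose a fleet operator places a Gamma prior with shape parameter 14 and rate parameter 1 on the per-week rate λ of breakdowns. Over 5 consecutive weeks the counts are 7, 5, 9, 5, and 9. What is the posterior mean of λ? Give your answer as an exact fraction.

Total count: 7 + 5 + 9 + 5 + 9 = 35.
Total exposure: 5 weeks.
By Gamma–Poisson conjugacy, the posterior is Gamma(α + Σx, β + Σt) = Gamma(14 + 35, 1 + 5) = Gamma(49, 6).
Posterior mean = α'/β' = 49/6.

49/6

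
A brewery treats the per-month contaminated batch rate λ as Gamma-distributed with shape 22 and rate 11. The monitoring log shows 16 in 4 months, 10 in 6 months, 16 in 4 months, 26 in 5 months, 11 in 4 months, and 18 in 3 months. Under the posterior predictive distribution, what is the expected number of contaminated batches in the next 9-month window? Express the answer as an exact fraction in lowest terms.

1071/37

Total count: 16 + 10 + 16 + 26 + 11 + 18 = 97.
Total exposure: 4 + 6 + 4 + 5 + 4 + 3 = 26 months.
Posterior: α' = 22 + 97 = 119, β' = 11 + 26 = 37.
Predictive mean over a 9-month window = T·E[λ|data] = 9·119/37 = 1071/37.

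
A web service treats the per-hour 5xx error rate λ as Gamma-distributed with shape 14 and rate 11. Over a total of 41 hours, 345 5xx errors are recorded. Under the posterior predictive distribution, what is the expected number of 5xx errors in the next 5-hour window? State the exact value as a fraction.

Total count 345 over total exposure 41 hours.
By Gamma–Poisson conjugacy, the posterior is Gamma(α + Σx, β + Σt) = Gamma(14 + 345, 11 + 41) = Gamma(359, 52).
Predictive mean over a 5-hour window = T·E[λ|data] = 5·359/52 = 1795/52.

1795/52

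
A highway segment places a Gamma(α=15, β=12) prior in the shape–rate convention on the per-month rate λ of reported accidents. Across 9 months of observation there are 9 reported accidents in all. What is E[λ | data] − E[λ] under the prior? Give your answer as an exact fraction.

Total count 9 over total exposure 9 months.
By Gamma–Poisson conjugacy, the posterior is Gamma(α + Σx, β + Σt) = Gamma(15 + 9, 12 + 9) = Gamma(24, 21).
Posterior mean = 24/21 = 8/7; prior mean = 15/12 = 5/4. Difference = 8/7 − 5/4 = -3/28.

-3/28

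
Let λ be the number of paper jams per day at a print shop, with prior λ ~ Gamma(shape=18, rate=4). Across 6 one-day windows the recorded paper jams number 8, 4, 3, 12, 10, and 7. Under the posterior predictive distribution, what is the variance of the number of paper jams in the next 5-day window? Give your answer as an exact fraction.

Total count: 8 + 4 + 3 + 12 + 10 + 7 = 44.
Total exposure: 6 days.
Gamma(α, β) with Poisson data over total exposure Σt gives posterior Gamma(α+Σx, β+Σt) = Gamma(62, 10).
The posterior predictive for a window of length T is Negative Binomial with variance T·α'·(β'+T)/β'² = 5·62·15/100 = 93/2.

93/2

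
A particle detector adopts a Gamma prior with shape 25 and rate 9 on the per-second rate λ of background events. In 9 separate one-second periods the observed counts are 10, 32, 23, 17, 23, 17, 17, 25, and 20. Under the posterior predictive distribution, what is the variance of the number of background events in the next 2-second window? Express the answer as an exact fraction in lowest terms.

2090/81

Total count: 10 + 32 + 23 + 17 + 23 + 17 + 17 + 25 + 20 = 184.
Total exposure: 9 seconds.
Gamma(α, β) with Poisson data over total exposure Σt gives posterior Gamma(α+Σx, β+Σt) = Gamma(209, 18).
The posterior predictive for a window of length T is Negative Binomial with variance T·α'·(β'+T)/β'² = 2·209·20/324 = 2090/81.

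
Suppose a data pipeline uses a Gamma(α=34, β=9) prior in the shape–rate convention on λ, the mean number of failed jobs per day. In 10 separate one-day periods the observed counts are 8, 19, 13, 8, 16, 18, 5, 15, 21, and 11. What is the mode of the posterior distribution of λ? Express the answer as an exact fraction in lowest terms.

Total count: 8 + 19 + 13 + 8 + 16 + 18 + 5 + 15 + 21 + 11 = 134.
Total exposure: 10 days.
Posterior: α' = 34 + 134 = 168, β' = 9 + 10 = 19.
Posterior mode = (α'−1)/β' = 167/19.

167/19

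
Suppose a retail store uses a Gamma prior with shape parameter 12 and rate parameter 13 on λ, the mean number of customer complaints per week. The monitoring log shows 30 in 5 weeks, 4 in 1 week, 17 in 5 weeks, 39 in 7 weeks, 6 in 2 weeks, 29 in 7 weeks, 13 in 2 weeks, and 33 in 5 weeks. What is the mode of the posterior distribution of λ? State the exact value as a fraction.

182/47

Total count: 30 + 4 + 17 + 39 + 6 + 29 + 13 + 33 = 171.
Total exposure: 5 + 1 + 5 + 7 + 2 + 7 + 2 + 5 = 34 weeks.
By Gamma–Poisson conjugacy, the posterior is Gamma(α + Σx, β + Σt) = Gamma(12 + 171, 13 + 34) = Gamma(183, 47).
Posterior mode = (α'−1)/β' = 182/47.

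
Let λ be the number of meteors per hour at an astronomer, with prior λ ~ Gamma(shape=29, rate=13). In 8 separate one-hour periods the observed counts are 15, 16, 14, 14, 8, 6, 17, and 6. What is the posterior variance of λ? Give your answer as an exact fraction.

125/441

Total count: 15 + 16 + 14 + 14 + 8 + 6 + 17 + 6 = 96.
Total exposure: 8 hours.
By Gamma–Poisson conjugacy, the posterior is Gamma(α + Σx, β + Σt) = Gamma(29 + 96, 13 + 8) = Gamma(125, 21).
Posterior variance = α'/β'² = 125/441.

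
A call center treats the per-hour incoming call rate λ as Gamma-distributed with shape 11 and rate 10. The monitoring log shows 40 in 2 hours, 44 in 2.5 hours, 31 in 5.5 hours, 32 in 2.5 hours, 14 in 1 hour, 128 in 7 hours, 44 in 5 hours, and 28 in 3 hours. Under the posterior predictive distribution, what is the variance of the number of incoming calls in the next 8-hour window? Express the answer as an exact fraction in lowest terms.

Total count: 40 + 44 + 31 + 32 + 14 + 128 + 44 + 28 = 361.
Total exposure: 2 + 2.5 + 5.5 + 2.5 + 1 + 7 + 5 + 3 = 28.5 hours.
The Gamma prior is conjugate for the Poisson rate, so λ | data ~ Gamma(11+361, 10+28.5) = Gamma(372, 77/2).
The posterior predictive for a window of length T is Negative Binomial with variance T·α'·(β'+T)/β'² = 8·372·(93/2)/(5929/4) = 553536/5929.

553536/5929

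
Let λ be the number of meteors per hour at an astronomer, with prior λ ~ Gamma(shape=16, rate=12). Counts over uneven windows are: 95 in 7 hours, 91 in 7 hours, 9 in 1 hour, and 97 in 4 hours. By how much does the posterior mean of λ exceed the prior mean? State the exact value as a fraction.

800/93

Total count: 95 + 91 + 9 + 97 = 292.
Total exposure: 7 + 7 + 1 + 4 = 19 hours.
Conjugate update: add total count to the shape and total exposure to the rate, giving Gamma(308, 31).
Posterior mean = 308/31 = 308/31; prior mean = 16/12 = 4/3. Difference = 308/31 − 4/3 = 800/93.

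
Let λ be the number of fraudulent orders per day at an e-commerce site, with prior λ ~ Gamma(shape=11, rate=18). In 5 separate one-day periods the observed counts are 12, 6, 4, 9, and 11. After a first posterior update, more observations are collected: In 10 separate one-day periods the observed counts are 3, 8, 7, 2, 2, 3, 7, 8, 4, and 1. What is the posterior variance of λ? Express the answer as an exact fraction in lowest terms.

98/1089

Total count: 12 + 6 + 4 + 9 + 11 = 42.
Total exposure: 5 days.
After the first batch: Gamma(11 + 42, 18 + 5) = Gamma(53, 23).
Total count: 3 + 8 + 7 + 2 + 2 + 3 + 7 + 8 + 4 + 1 = 45.
Total exposure: 10 days.
After the second batch: Gamma(53 + 45, 23 + 10) = Gamma(98, 33).
Posterior variance = α'/β'² = 98/1089.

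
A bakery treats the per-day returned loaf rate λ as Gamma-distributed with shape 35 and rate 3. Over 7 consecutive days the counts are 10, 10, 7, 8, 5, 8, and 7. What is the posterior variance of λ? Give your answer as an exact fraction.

Total count: 10 + 10 + 7 + 8 + 5 + 8 + 7 = 55.
Total exposure: 7 days.
By Gamma–Poisson conjugacy, the posterior is Gamma(α + Σx, β + Σt) = Gamma(35 + 55, 3 + 7) = Gamma(90, 10).
Posterior variance = α'/β'² = 90/100 = 9/10.

9/10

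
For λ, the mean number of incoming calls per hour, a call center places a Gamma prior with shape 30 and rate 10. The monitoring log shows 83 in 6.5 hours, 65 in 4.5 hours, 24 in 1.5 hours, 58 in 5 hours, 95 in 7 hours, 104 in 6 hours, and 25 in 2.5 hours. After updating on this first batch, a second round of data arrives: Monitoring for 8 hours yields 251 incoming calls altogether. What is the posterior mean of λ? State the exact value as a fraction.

Total count: 83 + 65 + 24 + 58 + 95 + 104 + 25 = 454.
Total exposure: 6.5 + 4.5 + 1.5 + 5 + 7 + 6 + 2.5 = 33 hours.
After the first batch: Gamma(30 + 454, 10 + 33) = Gamma(484, 43).
Total count 251 over total exposure 8 hours.
After the second batch: Gamma(484 + 251, 43 + 8) = Gamma(735, 51).
Posterior mean = α'/β' = 735/51 = 245/17.

245/17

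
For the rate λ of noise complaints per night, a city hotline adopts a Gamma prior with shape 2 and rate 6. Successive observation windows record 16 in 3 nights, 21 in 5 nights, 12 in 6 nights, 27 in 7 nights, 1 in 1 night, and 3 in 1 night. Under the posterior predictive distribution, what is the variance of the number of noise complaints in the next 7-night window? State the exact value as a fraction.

Total count: 16 + 21 + 12 + 27 + 1 + 3 = 80.
Total exposure: 3 + 5 + 6 + 7 + 1 + 1 = 23 nights.
Gamma(α, β) with Poisson data over total exposure Σt gives posterior Gamma(α+Σx, β+Σt) = Gamma(82, 29).
The posterior predictive for a window of length T is Negative Binomial with variance T·α'·(β'+T)/β'² = 7·82·36/841 = 20664/841.

20664/841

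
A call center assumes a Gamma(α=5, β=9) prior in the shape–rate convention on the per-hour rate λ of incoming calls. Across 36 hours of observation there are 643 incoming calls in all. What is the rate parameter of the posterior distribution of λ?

45

Total count 643 over total exposure 36 hours.
Posterior: α' = 5 + 643 = 648, β' = 9 + 36 = 45.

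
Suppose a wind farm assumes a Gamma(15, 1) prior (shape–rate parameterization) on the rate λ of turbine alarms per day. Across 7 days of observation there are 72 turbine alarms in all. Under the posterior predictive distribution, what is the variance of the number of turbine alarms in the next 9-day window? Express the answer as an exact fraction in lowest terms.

13311/64

Total count 72 over total exposure 7 days.
The Gamma prior is conjugate for the Poisson rate, so λ | data ~ Gamma(15+72, 1+7) = Gamma(87, 8).
The posterior predictive for a window of length T is Negative Binomial with variance T·α'·(β'+T)/β'² = 9·87·17/64 = 13311/64.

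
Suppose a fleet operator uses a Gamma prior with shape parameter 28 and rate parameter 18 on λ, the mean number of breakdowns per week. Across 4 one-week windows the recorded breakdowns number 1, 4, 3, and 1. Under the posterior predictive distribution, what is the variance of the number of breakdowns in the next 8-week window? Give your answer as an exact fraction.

Total count: 1 + 4 + 3 + 1 = 9.
Total exposure: 4 weeks.
Gamma(α, β) with Poisson data over total exposure Σt gives posterior Gamma(α+Σx, β+Σt) = Gamma(37, 22).
The posterior predictive for a window of length T is Negative Binomial with variance T·α'·(β'+T)/β'² = 8·37·30/484 = 2220/121.

2220/121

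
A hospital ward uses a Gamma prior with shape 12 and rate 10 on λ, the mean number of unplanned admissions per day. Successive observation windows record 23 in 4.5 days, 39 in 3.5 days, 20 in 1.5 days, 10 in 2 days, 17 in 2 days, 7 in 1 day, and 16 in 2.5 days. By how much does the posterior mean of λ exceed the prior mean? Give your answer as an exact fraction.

62/15

Total count: 23 + 39 + 20 + 10 + 17 + 7 + 16 = 132.
Total exposure: 4.5 + 3.5 + 1.5 + 2 + 2 + 1 + 2.5 = 17 days.
Posterior: α' = 12 + 132 = 144, β' = 10 + 17 = 27.
Posterior mean = 144/27 = 16/3; prior mean = 12/10 = 6/5. Difference = 16/3 − 6/5 = 62/15.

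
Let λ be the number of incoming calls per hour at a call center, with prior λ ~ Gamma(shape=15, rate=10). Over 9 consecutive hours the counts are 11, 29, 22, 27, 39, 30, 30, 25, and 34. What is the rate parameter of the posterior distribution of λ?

19

Total count: 11 + 29 + 22 + 27 + 39 + 30 + 30 + 25 + 34 = 247.
Total exposure: 9 hours.
By Gamma–Poisson conjugacy, the posterior is Gamma(α + Σx, β + Σt) = Gamma(15 + 247, 10 + 9) = Gamma(262, 19).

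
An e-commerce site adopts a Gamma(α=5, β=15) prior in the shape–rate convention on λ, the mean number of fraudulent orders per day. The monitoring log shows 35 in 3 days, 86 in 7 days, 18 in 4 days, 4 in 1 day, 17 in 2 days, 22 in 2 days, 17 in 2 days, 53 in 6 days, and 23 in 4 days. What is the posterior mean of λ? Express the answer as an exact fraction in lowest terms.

Total count: 35 + 86 + 18 + 4 + 17 + 22 + 17 + 53 + 23 = 275.
Total exposure: 3 + 7 + 4 + 1 + 2 + 2 + 2 + 6 + 4 = 31 days.
The Gamma prior is conjugate for the Poisson rate, so λ | data ~ Gamma(5+275, 15+31) = Gamma(280, 46).
Posterior mean = α'/β' = 280/46 = 140/23.

140/23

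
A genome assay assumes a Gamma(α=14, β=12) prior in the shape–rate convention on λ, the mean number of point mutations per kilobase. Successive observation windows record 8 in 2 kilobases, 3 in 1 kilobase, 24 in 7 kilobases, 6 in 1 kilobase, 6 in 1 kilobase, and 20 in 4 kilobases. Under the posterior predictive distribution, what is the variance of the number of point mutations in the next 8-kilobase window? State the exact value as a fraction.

Total count: 8 + 3 + 24 + 6 + 6 + 20 = 67.
Total exposure: 2 + 1 + 7 + 1 + 1 + 4 = 16 kilobases.
Conjugate update: add total count to the shape and total exposure to the rate, giving Gamma(81, 28).
The posterior predictive for a window of length T is Negative Binomial with variance T·α'·(β'+T)/β'² = 8·81·36/784 = 1458/49.

1458/49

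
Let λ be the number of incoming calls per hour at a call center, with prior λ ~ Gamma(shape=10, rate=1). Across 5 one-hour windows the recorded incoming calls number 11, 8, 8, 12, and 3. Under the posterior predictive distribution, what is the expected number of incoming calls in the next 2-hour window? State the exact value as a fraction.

52/3

Total count: 11 + 8 + 8 + 12 + 3 = 42.
Total exposure: 5 hours.
The Gamma prior is conjugate for the Poisson rate, so λ | data ~ Gamma(10+42, 1+5) = Gamma(52, 6).
Predictive mean over a 2-hour window = T·E[λ|data] = 2·52/6 = 52/3.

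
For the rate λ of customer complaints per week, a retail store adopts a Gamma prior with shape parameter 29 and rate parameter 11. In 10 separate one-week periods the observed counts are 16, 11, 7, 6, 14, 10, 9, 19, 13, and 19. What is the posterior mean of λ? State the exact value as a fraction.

Total count: 16 + 11 + 7 + 6 + 14 + 10 + 9 + 19 + 13 + 19 = 124.
Total exposure: 10 weeks.
The Gamma prior is conjugate for the Poisson rate, so λ | data ~ Gamma(29+124, 11+10) = Gamma(153, 21).
Posterior mean = α'/β' = 153/21 = 51/7.

51/7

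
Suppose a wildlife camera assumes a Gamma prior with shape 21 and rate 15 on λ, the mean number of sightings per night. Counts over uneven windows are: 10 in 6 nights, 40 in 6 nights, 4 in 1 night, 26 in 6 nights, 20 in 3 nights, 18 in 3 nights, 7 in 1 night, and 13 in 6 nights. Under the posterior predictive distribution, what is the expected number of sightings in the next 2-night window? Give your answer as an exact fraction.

Total count: 10 + 40 + 4 + 26 + 20 + 18 + 7 + 13 = 138.
Total exposure: 6 + 6 + 1 + 6 + 3 + 3 + 1 + 6 = 32 nights.
By Gamma–Poisson conjugacy, the posterior is Gamma(α + Σx, β + Σt) = Gamma(21 + 138, 15 + 32) = Gamma(159, 47).
Predictive mean over a 2-night window = T·E[λ|data] = 2·159/47 = 318/47.

318/47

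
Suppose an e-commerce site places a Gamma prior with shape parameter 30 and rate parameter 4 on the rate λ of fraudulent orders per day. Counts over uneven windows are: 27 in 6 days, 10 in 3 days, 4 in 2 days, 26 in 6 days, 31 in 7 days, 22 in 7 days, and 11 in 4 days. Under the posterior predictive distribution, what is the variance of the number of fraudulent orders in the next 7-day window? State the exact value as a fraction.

Total count: 27 + 10 + 4 + 26 + 31 + 22 + 11 = 131.
Total exposure: 6 + 3 + 2 + 6 + 7 + 7 + 4 = 35 days.
By Gamma–Poisson conjugacy, the posterior is Gamma(α + Σx, β + Σt) = Gamma(30 + 131, 4 + 35) = Gamma(161, 39).
The posterior predictive for a window of length T is Negative Binomial with variance T·α'·(β'+T)/β'² = 7·161·46/1521 = 51842/1521.

51842/1521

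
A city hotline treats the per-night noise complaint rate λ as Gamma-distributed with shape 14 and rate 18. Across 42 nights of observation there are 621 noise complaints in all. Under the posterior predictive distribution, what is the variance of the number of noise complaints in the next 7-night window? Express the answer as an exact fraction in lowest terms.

59563/720

Total count 621 over total exposure 42 nights.
Posterior: α' = 14 + 621 = 635, β' = 18 + 42 = 60.
The posterior predictive for a window of length T is Negative Binomial with variance T·α'·(β'+T)/β'² = 7·635·67/3600 = 59563/720.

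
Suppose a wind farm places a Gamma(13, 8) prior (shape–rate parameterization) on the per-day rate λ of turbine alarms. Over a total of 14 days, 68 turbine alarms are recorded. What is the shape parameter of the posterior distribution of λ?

Total count 68 over total exposure 14 days.
The Gamma prior is conjugate for the Poisson rate, so λ | data ~ Gamma(13+68, 8+14) = Gamma(81, 22).

81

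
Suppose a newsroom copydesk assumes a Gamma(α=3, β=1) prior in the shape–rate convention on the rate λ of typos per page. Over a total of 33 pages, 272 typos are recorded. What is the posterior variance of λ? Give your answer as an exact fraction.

275/1156

Total count 272 over total exposure 33 pages.
The Gamma prior is conjugate for the Poisson rate, so λ | data ~ Gamma(3+272, 1+33) = Gamma(275, 34).
Posterior variance = α'/β'² = 275/1156.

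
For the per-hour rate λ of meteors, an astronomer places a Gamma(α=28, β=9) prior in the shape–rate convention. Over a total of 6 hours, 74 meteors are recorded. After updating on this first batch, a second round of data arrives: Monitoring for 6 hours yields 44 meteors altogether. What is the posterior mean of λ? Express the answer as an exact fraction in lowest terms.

Total count 74 over total exposure 6 hours.
After the first batch: Gamma(28 + 74, 9 + 6) = Gamma(102, 15).
Total count 44 over total exposure 6 hours.
After the second batch: Gamma(102 + 44, 15 + 6) = Gamma(146, 21).
Posterior mean = α'/β' = 146/21.

146/21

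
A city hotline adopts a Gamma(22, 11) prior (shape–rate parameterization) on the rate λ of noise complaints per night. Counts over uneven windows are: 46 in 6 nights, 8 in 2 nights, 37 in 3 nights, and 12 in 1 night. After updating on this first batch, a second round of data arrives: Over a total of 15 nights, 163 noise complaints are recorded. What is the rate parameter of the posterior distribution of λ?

Total count: 46 + 8 + 37 + 12 = 103.
Total exposure: 6 + 2 + 3 + 1 = 12 nights.
After the first batch: Gamma(22 + 103, 11 + 12) = Gamma(125, 23).
Total count 163 over total exposure 15 nights.
After the second batch: Gamma(125 + 163, 23 + 15) = Gamma(288, 38).

38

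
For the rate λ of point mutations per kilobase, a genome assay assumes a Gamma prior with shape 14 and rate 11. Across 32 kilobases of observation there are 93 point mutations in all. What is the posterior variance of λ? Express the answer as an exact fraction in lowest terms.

107/1849

Total count 93 over total exposure 32 kilobases.
Conjugate update: add total count to the shape and total exposure to the rate, giving Gamma(107, 43).
Posterior variance = α'/β'² = 107/1849.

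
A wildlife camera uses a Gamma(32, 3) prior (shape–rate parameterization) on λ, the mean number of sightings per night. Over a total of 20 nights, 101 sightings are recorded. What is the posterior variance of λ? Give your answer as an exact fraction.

Total count 101 over total exposure 20 nights.
Conjugate update: add total count to the shape and total exposure to the rate, giving Gamma(133, 23).
Posterior variance = α'/β'² = 133/529.

133/529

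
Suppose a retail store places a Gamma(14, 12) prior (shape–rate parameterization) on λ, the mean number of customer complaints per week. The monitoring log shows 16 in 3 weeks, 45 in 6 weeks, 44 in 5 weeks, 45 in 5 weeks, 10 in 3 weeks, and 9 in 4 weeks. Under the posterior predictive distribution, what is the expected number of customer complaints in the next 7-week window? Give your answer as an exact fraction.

Total count: 16 + 45 + 44 + 45 + 10 + 9 = 169.
Total exposure: 3 + 6 + 5 + 5 + 3 + 4 = 26 weeks.
Posterior: α' = 14 + 169 = 183, β' = 12 + 26 = 38.
Predictive mean over a 7-week window = T·E[λ|data] = 7·183/38 = 1281/38.

1281/38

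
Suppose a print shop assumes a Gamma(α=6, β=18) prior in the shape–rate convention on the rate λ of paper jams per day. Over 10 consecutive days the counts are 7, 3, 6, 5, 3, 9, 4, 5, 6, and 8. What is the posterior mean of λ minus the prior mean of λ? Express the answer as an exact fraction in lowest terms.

79/42

Total count: 7 + 3 + 6 + 5 + 3 + 9 + 4 + 5 + 6 + 8 = 56.
Total exposure: 10 days.
By Gamma–Poisson conjugacy, the posterior is Gamma(α + Σx, β + Σt) = Gamma(6 + 56, 18 + 10) = Gamma(62, 28).
Posterior mean = 62/28 = 31/14; prior mean = 6/18 = 1/3. Difference = 31/14 − 1/3 = 79/42.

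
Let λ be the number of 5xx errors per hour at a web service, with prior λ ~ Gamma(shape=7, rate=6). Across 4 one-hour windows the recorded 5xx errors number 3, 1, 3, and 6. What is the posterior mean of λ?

2

Total count: 3 + 1 + 3 + 6 = 13.
Total exposure: 4 hours.
Gamma(α, β) with Poisson data over total exposure Σt gives posterior Gamma(α+Σx, β+Σt) = Gamma(20, 10).
Posterior mean = α'/β' = 20/10 = 2.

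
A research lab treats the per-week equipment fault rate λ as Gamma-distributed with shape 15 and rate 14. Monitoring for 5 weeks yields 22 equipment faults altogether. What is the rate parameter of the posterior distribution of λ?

19

Total count 22 over total exposure 5 weeks.
Conjugate update: add total count to the shape and total exposure to the rate, giving Gamma(37, 19).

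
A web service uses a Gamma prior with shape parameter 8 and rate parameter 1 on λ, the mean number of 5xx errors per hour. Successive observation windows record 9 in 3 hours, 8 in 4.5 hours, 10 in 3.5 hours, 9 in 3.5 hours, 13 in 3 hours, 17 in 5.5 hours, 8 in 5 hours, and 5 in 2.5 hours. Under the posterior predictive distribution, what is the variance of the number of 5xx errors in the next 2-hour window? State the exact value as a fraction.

7772/1323

Total count: 9 + 8 + 10 + 9 + 13 + 17 + 8 + 5 = 79.
Total exposure: 3 + 4.5 + 3.5 + 3.5 + 3 + 5.5 + 5 + 2.5 = 30.5 hours.
Conjugate update: add total count to the shape and total exposure to the rate, giving Gamma(87, 63/2).
The posterior predictive for a window of length T is Negative Binomial with variance T·α'·(β'+T)/β'² = 2·87·(67/2)/(3969/4) = 7772/1323.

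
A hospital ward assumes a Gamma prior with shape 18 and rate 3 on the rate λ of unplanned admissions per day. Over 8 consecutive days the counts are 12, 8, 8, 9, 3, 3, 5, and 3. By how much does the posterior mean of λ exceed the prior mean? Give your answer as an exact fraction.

3/11

Total count: 12 + 8 + 8 + 9 + 3 + 3 + 5 + 3 = 51.
Total exposure: 8 days.
By Gamma–Poisson conjugacy, the posterior is Gamma(α + Σx, β + Σt) = Gamma(18 + 51, 3 + 8) = Gamma(69, 11).
Posterior mean = 69/11 = 69/11; prior mean = 18/3 = 6. Difference = 69/11 − 6 = 3/11.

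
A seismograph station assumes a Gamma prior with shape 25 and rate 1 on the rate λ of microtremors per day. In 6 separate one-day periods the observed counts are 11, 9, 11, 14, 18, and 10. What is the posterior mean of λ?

14

Total count: 11 + 9 + 11 + 14 + 18 + 10 = 73.
Total exposure: 6 days.
Conjugate update: add total count to the shape and total exposure to the rate, giving Gamma(98, 7).
Posterior mean = α'/β' = 98/7 = 14.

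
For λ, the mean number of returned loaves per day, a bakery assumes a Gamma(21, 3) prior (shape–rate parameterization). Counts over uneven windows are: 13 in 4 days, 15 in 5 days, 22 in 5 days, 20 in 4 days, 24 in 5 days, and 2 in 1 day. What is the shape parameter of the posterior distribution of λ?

Total count: 13 + 15 + 22 + 20 + 24 + 2 = 96.
Total exposure: 4 + 5 + 5 + 4 + 5 + 1 = 24 days.
Posterior: α' = 21 + 96 = 117, β' = 3 + 24 = 27.

117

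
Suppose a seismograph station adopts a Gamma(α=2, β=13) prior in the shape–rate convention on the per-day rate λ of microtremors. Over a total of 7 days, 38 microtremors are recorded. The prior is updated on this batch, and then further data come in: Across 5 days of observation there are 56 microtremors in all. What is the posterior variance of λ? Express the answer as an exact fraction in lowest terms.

96/625

Total count 38 over total exposure 7 days.
After the first batch: Gamma(2 + 38, 13 + 7) = Gamma(40, 20).
Total count 56 over total exposure 5 days.
After the second batch: Gamma(40 + 56, 20 + 5) = Gamma(96, 25).
Posterior variance = α'/β'² = 96/625.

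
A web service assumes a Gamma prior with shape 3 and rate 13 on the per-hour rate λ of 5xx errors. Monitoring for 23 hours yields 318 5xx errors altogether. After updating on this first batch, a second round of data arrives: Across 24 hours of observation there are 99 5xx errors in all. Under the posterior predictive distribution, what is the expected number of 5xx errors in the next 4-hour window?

Total count 318 over total exposure 23 hours.
After the first batch: Gamma(3 + 318, 13 + 23) = Gamma(321, 36).
Total count 99 over total exposure 24 hours.
After the second batch: Gamma(321 + 99, 36 + 24) = Gamma(420, 60).
Predictive mean over a 4-hour window = T·E[λ|data] = 4·420/60 = 28.

28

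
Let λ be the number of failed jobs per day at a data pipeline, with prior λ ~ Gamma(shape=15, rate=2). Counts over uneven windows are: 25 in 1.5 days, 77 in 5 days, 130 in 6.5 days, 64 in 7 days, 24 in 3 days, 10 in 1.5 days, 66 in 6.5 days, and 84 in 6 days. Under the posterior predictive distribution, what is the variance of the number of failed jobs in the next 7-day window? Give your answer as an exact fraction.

Total count: 25 + 77 + 130 + 64 + 24 + 10 + 66 + 84 = 480.
Total exposure: 1.5 + 5 + 6.5 + 7 + 3 + 1.5 + 6.5 + 6 = 37 days.
Conjugate update: add total count to the shape and total exposure to the rate, giving Gamma(495, 39).
The posterior predictive for a window of length T is Negative Binomial with variance T·α'·(β'+T)/β'² = 7·495·46/1521 = 17710/169.

17710/169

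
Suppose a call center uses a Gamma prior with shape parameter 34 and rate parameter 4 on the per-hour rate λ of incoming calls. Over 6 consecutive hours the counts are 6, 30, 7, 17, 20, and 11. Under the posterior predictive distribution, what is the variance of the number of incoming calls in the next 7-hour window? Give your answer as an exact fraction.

Total count: 6 + 30 + 7 + 17 + 20 + 11 = 91.
Total exposure: 6 hours.
The Gamma prior is conjugate for the Poisson rate, so λ | data ~ Gamma(34+91, 4+6) = Gamma(125, 10).
The posterior predictive for a window of length T is Negative Binomial with variance T·α'·(β'+T)/β'² = 7·125·17/100 = 595/4.

595/4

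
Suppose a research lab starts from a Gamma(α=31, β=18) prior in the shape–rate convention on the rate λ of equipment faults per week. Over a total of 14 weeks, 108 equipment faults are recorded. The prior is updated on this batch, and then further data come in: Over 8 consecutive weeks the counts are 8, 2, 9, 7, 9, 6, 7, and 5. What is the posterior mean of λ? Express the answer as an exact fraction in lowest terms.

Total count 108 over total exposure 14 weeks.
After the first batch: Gamma(31 + 108, 18 + 14) = Gamma(139, 32).
Total count: 8 + 2 + 9 + 7 + 9 + 6 + 7 + 5 = 53.
Total exposure: 8 weeks.
After the second batch: Gamma(139 + 53, 32 + 8) = Gamma(192, 40).
Posterior mean = α'/β' = 192/40 = 24/5.

24/5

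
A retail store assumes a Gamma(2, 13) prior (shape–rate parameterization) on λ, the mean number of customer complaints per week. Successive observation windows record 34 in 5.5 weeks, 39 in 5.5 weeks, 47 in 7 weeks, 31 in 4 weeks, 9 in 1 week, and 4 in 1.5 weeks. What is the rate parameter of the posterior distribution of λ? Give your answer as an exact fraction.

75/2

Total count: 34 + 39 + 47 + 31 + 9 + 4 = 164.
Total exposure: 5.5 + 5.5 + 7 + 4 + 1 + 1.5 = 24.5 weeks.
By Gamma–Poisson conjugacy, the posterior is Gamma(α + Σx, β + Σt) = Gamma(2 + 164, 13 + 24.5) = Gamma(166, 75/2).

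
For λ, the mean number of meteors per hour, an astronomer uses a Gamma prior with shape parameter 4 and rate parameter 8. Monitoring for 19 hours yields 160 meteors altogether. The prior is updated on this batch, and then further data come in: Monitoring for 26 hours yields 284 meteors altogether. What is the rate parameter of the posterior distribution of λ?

53

Total count 160 over total exposure 19 hours.
After the first batch: Gamma(4 + 160, 8 + 19) = Gamma(164, 27).
Total count 284 over total exposure 26 hours.
After the second batch: Gamma(164 + 284, 27 + 26) = Gamma(448, 53).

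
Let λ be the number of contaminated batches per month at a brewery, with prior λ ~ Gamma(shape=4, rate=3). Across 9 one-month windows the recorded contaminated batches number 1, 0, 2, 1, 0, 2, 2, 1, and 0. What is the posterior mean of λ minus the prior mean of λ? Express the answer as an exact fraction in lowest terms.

Total count: 1 + 0 + 2 + 1 + 0 + 2 + 2 + 1 + 0 = 9.
Total exposure: 9 months.
Gamma(α, β) with Poisson data over total exposure Σt gives posterior Gamma(α+Σx, β+Σt) = Gamma(13, 12).
Posterior mean = 13/12 = 13/12; prior mean = 4/3 = 4/3. Difference = 13/12 − 4/3 = -1/4.

-1/4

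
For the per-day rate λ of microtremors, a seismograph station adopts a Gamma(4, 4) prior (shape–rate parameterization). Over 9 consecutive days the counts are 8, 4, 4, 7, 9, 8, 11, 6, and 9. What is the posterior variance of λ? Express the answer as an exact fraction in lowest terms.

70/169

Total count: 8 + 4 + 4 + 7 + 9 + 8 + 11 + 6 + 9 = 66.
Total exposure: 9 days.
Gamma(α, β) with Poisson data over total exposure Σt gives posterior Gamma(α+Σx, β+Σt) = Gamma(70, 13).
Posterior variance = α'/β'² = 70/169.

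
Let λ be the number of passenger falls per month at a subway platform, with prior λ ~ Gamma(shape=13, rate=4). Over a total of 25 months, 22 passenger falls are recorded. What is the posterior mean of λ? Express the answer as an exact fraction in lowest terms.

Total count 22 over total exposure 25 months.
Gamma(α, β) with Poisson data over total exposure Σt gives posterior Gamma(α+Σx, β+Σt) = Gamma(35, 29).
Posterior mean = α'/β' = 35/29.

35/29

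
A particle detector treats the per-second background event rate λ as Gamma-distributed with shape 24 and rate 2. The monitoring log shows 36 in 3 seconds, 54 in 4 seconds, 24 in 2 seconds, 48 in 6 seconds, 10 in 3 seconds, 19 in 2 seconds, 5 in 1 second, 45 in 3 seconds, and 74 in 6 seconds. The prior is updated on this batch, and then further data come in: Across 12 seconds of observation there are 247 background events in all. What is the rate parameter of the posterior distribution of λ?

44

Total count: 36 + 54 + 24 + 48 + 10 + 19 + 5 + 45 + 74 = 315.
Total exposure: 3 + 4 + 2 + 6 + 3 + 2 + 1 + 3 + 6 = 30 seconds.
After the first batch: Gamma(24 + 315, 2 + 30) = Gamma(339, 32).
Total count 247 over total exposure 12 seconds.
After the second batch: Gamma(339 + 247, 32 + 12) = Gamma(586, 44).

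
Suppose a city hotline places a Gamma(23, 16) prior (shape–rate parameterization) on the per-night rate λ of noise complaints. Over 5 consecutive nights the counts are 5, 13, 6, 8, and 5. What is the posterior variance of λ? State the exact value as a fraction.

Total count: 5 + 13 + 6 + 8 + 5 = 37.
Total exposure: 5 nights.
Conjugate update: add total count to the shape and total exposure to the rate, giving Gamma(60, 21).
Posterior variance = α'/β'² = 60/441 = 20/147.

20/147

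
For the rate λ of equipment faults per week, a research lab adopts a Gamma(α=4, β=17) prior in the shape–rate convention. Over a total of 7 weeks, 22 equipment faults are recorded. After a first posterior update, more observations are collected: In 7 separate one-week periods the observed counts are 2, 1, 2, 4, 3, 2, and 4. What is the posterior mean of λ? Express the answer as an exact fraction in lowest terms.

Total count 22 over total exposure 7 weeks.
After the first batch: Gamma(4 + 22, 17 + 7) = Gamma(26, 24).
Total count: 2 + 1 + 2 + 4 + 3 + 2 + 4 = 18.
Total exposure: 7 weeks.
After the second batch: Gamma(26 + 18, 24 + 7) = Gamma(44, 31).
Posterior mean = α'/β' = 44/31.

44/31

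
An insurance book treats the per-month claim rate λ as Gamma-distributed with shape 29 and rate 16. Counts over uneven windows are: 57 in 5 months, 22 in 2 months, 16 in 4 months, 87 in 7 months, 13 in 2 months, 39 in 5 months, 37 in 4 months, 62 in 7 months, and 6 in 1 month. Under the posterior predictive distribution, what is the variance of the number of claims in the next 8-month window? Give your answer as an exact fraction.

179584/2809

Total count: 57 + 22 + 16 + 87 + 13 + 39 + 37 + 62 + 6 = 339.
Total exposure: 5 + 2 + 4 + 7 + 2 + 5 + 4 + 7 + 1 = 37 months.
The Gamma prior is conjugate for the Poisson rate, so λ | data ~ Gamma(29+339, 16+37) = Gamma(368, 53).
The posterior predictive for a window of length T is Negative Binomial with variance T·α'·(β'+T)/β'² = 8·368·61/2809 = 179584/2809.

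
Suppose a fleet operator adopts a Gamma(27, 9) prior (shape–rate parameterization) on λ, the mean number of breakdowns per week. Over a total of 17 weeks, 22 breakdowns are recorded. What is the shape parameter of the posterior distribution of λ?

Total count 22 over total exposure 17 weeks.
The Gamma prior is conjugate for the Poisson rate, so λ | data ~ Gamma(27+22, 9+17) = Gamma(49, 26).

49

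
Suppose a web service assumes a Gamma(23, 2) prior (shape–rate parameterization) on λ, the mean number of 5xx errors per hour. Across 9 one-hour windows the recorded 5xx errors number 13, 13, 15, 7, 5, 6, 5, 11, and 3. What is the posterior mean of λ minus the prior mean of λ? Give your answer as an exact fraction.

Total count: 13 + 13 + 15 + 7 + 5 + 6 + 5 + 11 + 3 = 78.
Total exposure: 9 hours.
By Gamma–Poisson conjugacy, the posterior is Gamma(α + Σx, β + Σt) = Gamma(23 + 78, 2 + 9) = Gamma(101, 11).
Posterior mean = 101/11 = 101/11; prior mean = 23/2 = 23/2. Difference = 101/11 − 23/2 = -51/22.

-51/22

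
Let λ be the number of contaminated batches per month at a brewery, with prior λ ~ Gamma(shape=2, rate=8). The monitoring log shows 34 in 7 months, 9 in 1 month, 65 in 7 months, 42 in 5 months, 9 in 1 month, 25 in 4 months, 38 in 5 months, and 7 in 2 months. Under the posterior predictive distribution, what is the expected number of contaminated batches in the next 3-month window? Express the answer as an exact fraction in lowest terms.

693/40

Total count: 34 + 9 + 65 + 42 + 9 + 25 + 38 + 7 = 229.
Total exposure: 7 + 1 + 7 + 5 + 1 + 4 + 5 + 2 = 32 months.
Conjugate update: add total count to the shape and total exposure to the rate, giving Gamma(231, 40).
Predictive mean over a 3-month window = T·E[λ|data] = 3·231/40 = 693/40.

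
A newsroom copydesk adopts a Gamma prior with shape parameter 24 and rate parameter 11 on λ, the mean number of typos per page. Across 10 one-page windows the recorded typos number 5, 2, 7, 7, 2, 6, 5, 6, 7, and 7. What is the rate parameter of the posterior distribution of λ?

21

Total count: 5 + 2 + 7 + 7 + 2 + 6 + 5 + 6 + 7 + 7 = 54.
Total exposure: 10 pages.
The Gamma prior is conjugate for the Poisson rate, so λ | data ~ Gamma(24+54, 11+10) = Gamma(78, 21).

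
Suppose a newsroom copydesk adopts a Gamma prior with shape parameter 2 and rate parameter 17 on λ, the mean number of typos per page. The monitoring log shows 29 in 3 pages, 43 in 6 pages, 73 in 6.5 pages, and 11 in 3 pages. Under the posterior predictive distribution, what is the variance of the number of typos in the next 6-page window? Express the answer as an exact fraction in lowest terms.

157368/5041

Total count: 29 + 43 + 73 + 11 = 156.
Total exposure: 3 + 6 + 6.5 + 3 = 18.5 pages.
By Gamma–Poisson conjugacy, the posterior is Gamma(α + Σx, β + Σt) = Gamma(2 + 156, 17 + 18.5) = Gamma(158, 71/2).
The posterior predictive for a window of length T is Negative Binomial with variance T·α'·(β'+T)/β'² = 6·158·(83/2)/(5041/4) = 157368/5041.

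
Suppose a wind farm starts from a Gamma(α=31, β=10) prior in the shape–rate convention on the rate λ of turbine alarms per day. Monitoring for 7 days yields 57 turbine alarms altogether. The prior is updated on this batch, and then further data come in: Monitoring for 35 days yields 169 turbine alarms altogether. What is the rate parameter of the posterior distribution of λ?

52

Total count 57 over total exposure 7 days.
After the first batch: Gamma(31 + 57, 10 + 7) = Gamma(88, 17).
Total count 169 over total exposure 35 days.
After the second batch: Gamma(88 + 169, 17 + 35) = Gamma(257, 52).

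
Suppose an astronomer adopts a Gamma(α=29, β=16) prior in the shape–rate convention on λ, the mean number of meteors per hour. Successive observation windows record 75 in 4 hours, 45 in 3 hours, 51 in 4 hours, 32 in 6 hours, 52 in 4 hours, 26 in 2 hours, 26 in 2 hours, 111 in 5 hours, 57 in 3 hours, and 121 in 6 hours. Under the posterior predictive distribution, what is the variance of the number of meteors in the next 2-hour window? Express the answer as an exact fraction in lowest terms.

2850/121

Total count: 75 + 45 + 51 + 32 + 52 + 26 + 26 + 111 + 57 + 121 = 596.
Total exposure: 4 + 3 + 4 + 6 + 4 + 2 + 2 + 5 + 3 + 6 = 39 hours.
By Gamma–Poisson conjugacy, the posterior is Gamma(α + Σx, β + Σt) = Gamma(29 + 596, 16 + 39) = Gamma(625, 55).
The posterior predictive for a window of length T is Negative Binomial with variance T·α'·(β'+T)/β'² = 2·625·57/3025 = 2850/121.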